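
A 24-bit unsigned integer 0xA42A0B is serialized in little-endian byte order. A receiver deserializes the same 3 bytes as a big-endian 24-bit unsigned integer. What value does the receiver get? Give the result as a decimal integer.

Stored little-endian, the bytes at ascending addresses are 0B 2A A4.
Read back as big-endian, the last byte is least significant, giving 0x0B2AA4.
0x0B2AA4 = 731812.

731812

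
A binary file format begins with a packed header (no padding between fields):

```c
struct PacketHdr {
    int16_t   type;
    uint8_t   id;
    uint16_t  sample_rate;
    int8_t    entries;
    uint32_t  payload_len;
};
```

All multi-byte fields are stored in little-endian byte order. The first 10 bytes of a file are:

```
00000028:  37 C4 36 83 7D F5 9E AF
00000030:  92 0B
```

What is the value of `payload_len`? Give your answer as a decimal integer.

194162590

`payload_len` follows `type` (2 B), `id` (1 B), `sample_rate` (2 B), `entries` (1 B), so it starts at offset 2 + 1 + 2 + 1 = 6 and occupies 4 bytes.
Bytes at offsets 6..9: 9E AF 92 0B.
Little-endian stores the least-significant byte at the lowest address.
Reassemble most-significant byte first: 0B 92 AF 9E → 0x0B92AF9E.
0x0B92AF9E = 194162590.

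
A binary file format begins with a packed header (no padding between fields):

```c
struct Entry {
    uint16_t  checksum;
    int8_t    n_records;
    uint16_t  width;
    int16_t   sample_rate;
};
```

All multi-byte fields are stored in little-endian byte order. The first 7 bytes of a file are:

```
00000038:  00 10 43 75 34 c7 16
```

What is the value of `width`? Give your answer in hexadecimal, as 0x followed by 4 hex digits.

0x3475

`width` follows `checksum` (2 B), `n_records` (1 B), so it starts at offset 2 + 1 = 3 and occupies 2 bytes.
Bytes at offsets 3..4: 75 34.
Little-endian: lowest address holds the least-significant byte.
Reassemble most-significant byte first: 34 75 → 0x3475.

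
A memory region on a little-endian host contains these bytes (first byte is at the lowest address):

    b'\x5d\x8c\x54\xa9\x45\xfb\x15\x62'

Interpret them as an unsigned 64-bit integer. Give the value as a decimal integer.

Little-endian stores the least-significant byte at the lowest address.
Reassemble most-significant byte first: 62 15 FB 45 A9 54 8C 5D → 0x6215FB45A9548C5D.
0x6215FB45A9548C5D = 7067831466840067165.

7067831466840067165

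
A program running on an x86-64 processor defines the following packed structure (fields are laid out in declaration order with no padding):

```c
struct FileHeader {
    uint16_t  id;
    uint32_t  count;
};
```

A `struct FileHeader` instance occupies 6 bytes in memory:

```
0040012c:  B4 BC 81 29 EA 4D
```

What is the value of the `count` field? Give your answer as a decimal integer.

`count` follows `id` (2 bytes), so it starts at byte offset 2 and occupies 4 bytes.
Bytes at offsets 2..5: 81 29 EA 4D.
In little-endian order the low byte comes first in memory.
Reassemble most-significant byte first: 4D EA 29 81 → 0x4DEA2981.
0x4DEA2981 = 1307191681.

1307191681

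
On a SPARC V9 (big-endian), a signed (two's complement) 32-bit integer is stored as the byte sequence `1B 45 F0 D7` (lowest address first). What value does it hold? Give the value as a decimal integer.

457568471

Big-endian: lowest address holds the most-significant byte.
The bytes are already most-significant first: 0x1B45F0D7.
0x1B45F0D7 = 457568471.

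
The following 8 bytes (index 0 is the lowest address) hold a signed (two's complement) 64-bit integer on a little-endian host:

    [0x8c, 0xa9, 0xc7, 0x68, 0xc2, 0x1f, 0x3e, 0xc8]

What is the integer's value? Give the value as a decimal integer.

Little-endian stores the least-significant byte at the lowest address.
Reassemble most-significant byte first: C8 3E 1F C2 68 C7 A9 8C → 0xC83E1FC268C7A98C.
Top bit is set, so as a signed 64-bit value this is 0xC83E1FC268C7A98C − 2^64 = -4017738897725871732.

-4017738897725871732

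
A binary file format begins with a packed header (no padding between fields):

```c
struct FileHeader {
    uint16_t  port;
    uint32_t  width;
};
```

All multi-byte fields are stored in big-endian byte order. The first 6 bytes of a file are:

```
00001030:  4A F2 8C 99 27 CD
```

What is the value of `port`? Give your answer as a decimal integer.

`port` is the first field, at byte offset 0, occupying 2 bytes.
Bytes at offsets 0..1: 4A F2.
Big-endian: lowest address holds the most-significant byte.
The bytes are already most-significant first: 0x4AF2.
0x4AF2 = 19186.

19186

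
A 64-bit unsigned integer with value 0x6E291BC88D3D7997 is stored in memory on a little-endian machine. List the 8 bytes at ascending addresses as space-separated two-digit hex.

97 79 3D 8D C8 1B 29 6E

Split into bytes (most-significant first): 6E 29 1B C8 8D 3D 79 97.
Little-endian: lowest address holds the least-significant byte.
So at ascending addresses the bytes are 97 79 3D 8D C8 1B 29 6E.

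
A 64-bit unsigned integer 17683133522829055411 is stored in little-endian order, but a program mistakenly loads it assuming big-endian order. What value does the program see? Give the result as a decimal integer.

17683133522829055411 in 64-bit hexadecimal is 0xF5671C3FF00715B3.
Stored little-endian, the bytes at ascending addresses are B3 15 07 F0 3F 1C 67 F5.
Read back as big-endian, the last byte is least significant, giving 0xB31507F03F1C67F5.
0xB31507F03F1C67F5 = 12904229035732396021.

12904229035732396021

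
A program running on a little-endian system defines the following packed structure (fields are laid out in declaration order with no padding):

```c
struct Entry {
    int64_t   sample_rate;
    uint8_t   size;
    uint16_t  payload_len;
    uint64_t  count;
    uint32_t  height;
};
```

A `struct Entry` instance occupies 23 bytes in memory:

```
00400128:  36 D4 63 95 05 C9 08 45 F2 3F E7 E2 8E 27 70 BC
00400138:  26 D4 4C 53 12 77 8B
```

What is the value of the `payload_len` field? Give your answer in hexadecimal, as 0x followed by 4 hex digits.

`payload_len` follows `sample_rate` (8 B), `size` (1 B), so it starts at offset 8 + 1 = 9 and occupies 2 bytes.
Bytes at offsets 9..10: 3F E7.
Little-endian: lowest address holds the least-significant byte.
Reassemble most-significant byte first: E7 3F → 0xE73F.

0xE73F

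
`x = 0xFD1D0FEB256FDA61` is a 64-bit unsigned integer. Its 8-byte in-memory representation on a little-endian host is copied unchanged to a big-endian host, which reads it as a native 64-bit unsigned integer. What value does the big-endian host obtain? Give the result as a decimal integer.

Stored little-endian, the bytes at ascending addresses are 61 DA 6F 25 EB 0F 1D FD.
Read back as big-endian, the last byte is least significant, giving 0x61DA6F25EB0F1DFD.
0x61DA6F25EB0F1DFD = 7051070375250042365.

7051070375250042365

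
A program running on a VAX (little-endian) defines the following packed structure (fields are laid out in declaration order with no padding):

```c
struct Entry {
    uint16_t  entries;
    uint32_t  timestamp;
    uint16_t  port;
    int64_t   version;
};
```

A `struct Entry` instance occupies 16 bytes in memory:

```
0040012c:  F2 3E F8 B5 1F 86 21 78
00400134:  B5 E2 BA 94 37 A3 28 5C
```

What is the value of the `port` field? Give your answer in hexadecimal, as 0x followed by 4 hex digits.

`port` follows `entries` (2 B), `timestamp` (4 B), so it starts at offset 2 + 4 = 6 and occupies 2 bytes.
Bytes at offsets 6..7: 21 78.
Little-endian stores the least-significant byte at the lowest address.
Reassemble most-significant byte first: 78 21 → 0x7821.

0x7821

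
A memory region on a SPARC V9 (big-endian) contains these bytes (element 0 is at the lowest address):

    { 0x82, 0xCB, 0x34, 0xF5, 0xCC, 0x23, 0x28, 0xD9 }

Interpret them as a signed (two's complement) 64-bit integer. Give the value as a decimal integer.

Big-endian: lowest address holds the most-significant byte.
The bytes are already most-significant first: 0x82CB34F5CC2328D9.
Top bit is set, so as a signed 64-bit value this is 0x82CB34F5CC2328D9 − 2^64 = -9022059198210168615.

-9022059198210168615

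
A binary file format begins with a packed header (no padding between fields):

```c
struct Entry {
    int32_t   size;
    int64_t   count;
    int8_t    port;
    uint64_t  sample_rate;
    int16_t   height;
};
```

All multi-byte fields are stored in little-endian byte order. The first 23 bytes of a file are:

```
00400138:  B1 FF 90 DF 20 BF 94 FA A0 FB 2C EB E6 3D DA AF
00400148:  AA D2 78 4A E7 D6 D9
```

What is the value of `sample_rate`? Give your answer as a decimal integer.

`sample_rate` follows `size` (4 B), `count` (8 B), `port` (1 B), so it starts at offset 4 + 8 + 1 = 13 and occupies 8 bytes.
Bytes at offsets 13..20: 3D DA AF AA D2 78 4A E7.
Little-endian stores the least-significant byte at the lowest address.
Reassemble most-significant byte first: E7 4A 78 D2 AA AF DA 3D → 0xE74A78D2AAAFDA3D.
0xE74A78D2AAAFDA3D = 16666266217240058429.

16666266217240058429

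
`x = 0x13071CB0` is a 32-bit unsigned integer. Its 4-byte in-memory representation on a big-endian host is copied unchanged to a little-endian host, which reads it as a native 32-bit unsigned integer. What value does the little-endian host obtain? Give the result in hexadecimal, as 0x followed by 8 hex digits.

0xB01C0713

Stored big-endian, the bytes at ascending addresses are 13 07 1C B0.
Read back as little-endian, the first byte is least significant, giving 0xB01C0713.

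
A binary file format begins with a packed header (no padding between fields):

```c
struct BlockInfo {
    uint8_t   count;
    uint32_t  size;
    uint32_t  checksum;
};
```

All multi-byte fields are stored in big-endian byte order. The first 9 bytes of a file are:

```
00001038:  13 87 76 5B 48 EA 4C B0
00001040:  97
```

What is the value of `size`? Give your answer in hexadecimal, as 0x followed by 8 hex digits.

`size` follows `count` (1 byte), so it starts at byte offset 1 and occupies 4 bytes.
Bytes at offsets 1..4: 87 76 5B 48.
In big-endian order the high byte comes first in memory.
The bytes are already most-significant first: 0x87765B48.

0x87765B48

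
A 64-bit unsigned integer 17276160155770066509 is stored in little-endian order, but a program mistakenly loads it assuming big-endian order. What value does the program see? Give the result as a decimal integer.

5590777960744403439

17276160155770066509 in 64-bit hexadecimal is 0xEFC14020EF6E964D.
Stored little-endian, the bytes at ascending addresses are 4D 96 6E EF 20 40 C1 EF.
Read back as big-endian, the last byte is least significant, giving 0x4D966EEF2040C1EF.
0x4D966EEF2040C1EF = 5590777960744403439.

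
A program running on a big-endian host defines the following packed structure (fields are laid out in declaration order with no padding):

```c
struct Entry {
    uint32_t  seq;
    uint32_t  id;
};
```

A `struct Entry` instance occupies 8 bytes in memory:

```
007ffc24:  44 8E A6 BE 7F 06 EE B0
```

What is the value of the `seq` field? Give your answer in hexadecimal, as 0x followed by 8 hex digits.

`seq` is the first field, at byte offset 0, occupying 4 bytes.
Bytes at offsets 0..3: 44 8E A6 BE.
Big-endian stores the most-significant byte at the lowest address.
The bytes are already most-significant first: 0x448EA6BE.

0x448EA6BE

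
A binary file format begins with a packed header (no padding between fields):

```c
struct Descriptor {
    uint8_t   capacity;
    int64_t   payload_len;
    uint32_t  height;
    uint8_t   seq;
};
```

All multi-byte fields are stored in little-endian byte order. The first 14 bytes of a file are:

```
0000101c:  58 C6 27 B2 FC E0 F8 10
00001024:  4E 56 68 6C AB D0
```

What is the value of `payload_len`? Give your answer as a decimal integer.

`payload_len` follows `capacity` (1 byte), so it starts at byte offset 1 and occupies 8 bytes.
Bytes at offsets 1..8: C6 27 B2 FC E0 F8 10 4E.
Little-endian stores the least-significant byte at the lowest address.
Reassemble most-significant byte first: 4E 10 F8 E0 FC B2 27 C6 → 0x4E10F8E0FCB227C6.
0x4E10F8E0FCB227C6 = 5625269579781646278.

5625269579781646278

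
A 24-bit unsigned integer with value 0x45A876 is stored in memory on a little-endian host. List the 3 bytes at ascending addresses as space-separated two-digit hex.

76 A8 45

Split into bytes (most-significant first): 45 A8 76.
In little-endian order the low byte comes first in memory.
So at ascending addresses the bytes are 76 A8 45.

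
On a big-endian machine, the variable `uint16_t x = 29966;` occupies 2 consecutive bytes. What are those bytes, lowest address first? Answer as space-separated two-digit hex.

75 0E

29966 in hexadecimal, padded to 16 bits, is 0x750E.
Split into bytes (most-significant first): 75 0E.
Big-endian stores the most-significant byte at the lowest address.
So the memory order matches the most-significant-first order: 75 0E.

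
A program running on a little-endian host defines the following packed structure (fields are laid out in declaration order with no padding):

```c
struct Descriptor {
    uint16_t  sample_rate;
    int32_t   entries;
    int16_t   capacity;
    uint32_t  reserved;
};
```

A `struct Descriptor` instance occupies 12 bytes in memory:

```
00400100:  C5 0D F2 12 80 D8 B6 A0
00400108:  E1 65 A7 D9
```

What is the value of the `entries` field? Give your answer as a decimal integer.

`entries` follows `sample_rate` (2 bytes), so it starts at byte offset 2 and occupies 4 bytes.
Bytes at offsets 2..5: F2 12 80 D8.
In little-endian order the low byte comes first in memory.
Reassemble most-significant byte first: D8 80 12 F2 → 0xD88012F2.
Top bit is set, so as a signed 32-bit value this is 0xD88012F2 − 2^32 = -662695182.

-662695182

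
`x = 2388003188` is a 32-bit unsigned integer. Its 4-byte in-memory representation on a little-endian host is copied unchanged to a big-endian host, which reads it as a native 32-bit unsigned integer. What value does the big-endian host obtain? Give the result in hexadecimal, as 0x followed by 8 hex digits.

0x7409568E

2388003188 in 32-bit hexadecimal is 0x8E560974.
Stored little-endian, the bytes at ascending addresses are 74 09 56 8E.
Read back as big-endian, the last byte is least significant, giving 0x7409568E.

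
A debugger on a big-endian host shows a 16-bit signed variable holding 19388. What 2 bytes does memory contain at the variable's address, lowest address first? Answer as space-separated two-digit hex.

19388 in hexadecimal, padded to 16 bits, is 0x4BBC.
Split into bytes (most-significant first): 4B BC.
In big-endian order the high byte comes first in memory.
So the memory order matches the most-significant-first order: 4B BC.

4B BC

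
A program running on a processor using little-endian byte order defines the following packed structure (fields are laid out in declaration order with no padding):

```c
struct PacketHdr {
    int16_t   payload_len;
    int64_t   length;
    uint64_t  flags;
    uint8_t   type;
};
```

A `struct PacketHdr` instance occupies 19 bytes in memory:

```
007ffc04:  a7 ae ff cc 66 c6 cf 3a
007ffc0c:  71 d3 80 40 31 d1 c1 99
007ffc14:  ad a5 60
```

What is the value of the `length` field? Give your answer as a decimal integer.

-3210720395277185793

`length` follows `payload_len` (2 bytes), so it starts at byte offset 2 and occupies 8 bytes.
Bytes at offsets 2..9: FF CC 66 C6 CF 3A 71 D3.
Little-endian stores the least-significant byte at the lowest address.
Reassemble most-significant byte first: D3 71 3A CF C6 66 CC FF → 0xD3713ACFC666CCFF.
Top bit is set, so as a signed 64-bit value this is 0xD3713ACFC666CCFF − 2^64 = -3210720395277185793.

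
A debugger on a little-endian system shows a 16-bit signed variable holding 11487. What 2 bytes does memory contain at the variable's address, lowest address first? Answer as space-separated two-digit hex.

DF 2C

11487 in hexadecimal, padded to 16 bits, is 0x2CDF.
Split into bytes (most-significant first): 2C DF.
Little-endian stores the least-significant byte at the lowest address.
So at ascending addresses the bytes are DF 2C.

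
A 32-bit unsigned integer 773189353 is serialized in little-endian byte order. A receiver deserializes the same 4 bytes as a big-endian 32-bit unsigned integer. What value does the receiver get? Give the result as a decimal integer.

773189353 in 32-bit hexadecimal is 0x2E15EEE9.
Stored little-endian, the bytes at ascending addresses are E9 EE 15 2E.
Read back as big-endian, the last byte is least significant, giving 0xE9EE152E.
0xE9EE152E = 3924694318.

3924694318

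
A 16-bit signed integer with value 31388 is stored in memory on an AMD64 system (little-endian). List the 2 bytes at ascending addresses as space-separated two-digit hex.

31388 in hexadecimal, padded to 16 bits, is 0x7A9C.
Split into bytes (most-significant first): 7A 9C.
Little-endian: lowest address holds the least-significant byte.
So at ascending addresses the bytes are 9C 7A.

9C 7A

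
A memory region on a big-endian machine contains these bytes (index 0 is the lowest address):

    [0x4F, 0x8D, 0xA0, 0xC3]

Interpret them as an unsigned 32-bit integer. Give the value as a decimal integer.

Big-endian: lowest address holds the most-significant byte.
The bytes are already most-significant first: 0x4F8DA0C3.
0x4F8DA0C3 = 1334681795.

1334681795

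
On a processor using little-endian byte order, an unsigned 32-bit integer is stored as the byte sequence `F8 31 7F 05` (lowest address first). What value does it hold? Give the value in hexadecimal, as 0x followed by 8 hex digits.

Little-endian stores the least-significant byte at the lowest address.
Reassemble most-significant byte first: 05 7F 31 F8 → 0x057F31F8.

0x057F31F8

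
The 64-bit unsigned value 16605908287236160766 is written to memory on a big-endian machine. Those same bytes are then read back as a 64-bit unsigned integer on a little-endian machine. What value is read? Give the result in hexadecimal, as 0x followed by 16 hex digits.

16605908287236160766 in 64-bit hexadecimal is 0xE674099AF96D3CFE.
Stored big-endian, the bytes at ascending addresses are E6 74 09 9A F9 6D 3C FE.
Read back as little-endian, the first byte is least significant, giving 0xFE3C6DF99A0974E6.

0xFE3C6DF99A0974E6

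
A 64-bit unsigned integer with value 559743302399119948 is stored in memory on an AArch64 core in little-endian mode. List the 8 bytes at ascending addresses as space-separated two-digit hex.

559743302399119948 in hexadecimal, padded to 64 bits, is 0x07C49B9160E7524C.
Split into bytes (most-significant first): 07 C4 9B 91 60 E7 52 4C.
Little-endian stores the least-significant byte at the lowest address.
So at ascending addresses the bytes are 4C 52 E7 60 91 9B C4 07.

4C 52 E7 60 91 9B C4 07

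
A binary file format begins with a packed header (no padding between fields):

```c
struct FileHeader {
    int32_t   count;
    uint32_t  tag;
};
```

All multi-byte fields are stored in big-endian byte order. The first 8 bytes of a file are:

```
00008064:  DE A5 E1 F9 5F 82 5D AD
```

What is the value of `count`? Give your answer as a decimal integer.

-559554055

`count` is the first field, at byte offset 0, occupying 4 bytes.
Bytes at offsets 0..3: DE A5 E1 F9.
In big-endian order the high byte comes first in memory.
The bytes are already most-significant first: 0xDEA5E1F9.
Top bit is set, so as a signed 32-bit value this is 0xDEA5E1F9 − 2^32 = -559554055.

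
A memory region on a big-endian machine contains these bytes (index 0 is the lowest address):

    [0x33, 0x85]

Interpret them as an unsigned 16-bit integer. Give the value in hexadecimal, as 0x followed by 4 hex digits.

0x3385

Big-endian: lowest address holds the most-significant byte.
The bytes are already most-significant first: 0x3385.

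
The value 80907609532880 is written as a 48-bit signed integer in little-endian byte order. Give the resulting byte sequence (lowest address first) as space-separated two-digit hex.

80907609532880 in hexadecimal, padded to 48 bits, is 0x4995C55369D0.
Split into bytes (most-significant first): 49 95 C5 53 69 D0.
Little-endian stores the least-significant byte at the lowest address.
So at ascending addresses the bytes are D0 69 53 C5 95 49.

D0 69 53 C5 95 49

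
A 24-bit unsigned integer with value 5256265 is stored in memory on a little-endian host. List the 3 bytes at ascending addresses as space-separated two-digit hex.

49 34 50

5256265 in hexadecimal, padded to 24 bits, is 0x503449.
Split into bytes (most-significant first): 50 34 49.
In little-endian order the low byte comes first in memory.
So at ascending addresses the bytes are 49 34 50.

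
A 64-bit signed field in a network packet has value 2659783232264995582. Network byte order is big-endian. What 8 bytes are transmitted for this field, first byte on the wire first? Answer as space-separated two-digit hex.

24 E9 72 C1 F2 B2 02 FE

2659783232264995582 in hexadecimal, padded to 64 bits, is 0x24E972C1F2B202FE.
Split into bytes (most-significant first): 24 E9 72 C1 F2 B2 02 FE.
In big-endian order the high byte comes first in memory.
So the memory order matches the most-significant-first order: 24 E9 72 C1 F2 B2 02 FE.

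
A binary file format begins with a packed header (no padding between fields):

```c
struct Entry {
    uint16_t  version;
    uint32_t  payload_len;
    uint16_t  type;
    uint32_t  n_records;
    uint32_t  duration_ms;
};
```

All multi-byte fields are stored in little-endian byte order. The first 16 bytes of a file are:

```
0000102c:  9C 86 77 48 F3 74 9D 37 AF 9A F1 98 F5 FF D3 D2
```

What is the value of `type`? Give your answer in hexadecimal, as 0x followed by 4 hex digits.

0x379D

`type` follows `version` (2 B), `payload_len` (4 B), so it starts at offset 2 + 4 = 6 and occupies 2 bytes.
Bytes at offsets 6..7: 9D 37.
Little-endian stores the least-significant byte at the lowest address.
Reassemble most-significant byte first: 37 9D → 0x379D.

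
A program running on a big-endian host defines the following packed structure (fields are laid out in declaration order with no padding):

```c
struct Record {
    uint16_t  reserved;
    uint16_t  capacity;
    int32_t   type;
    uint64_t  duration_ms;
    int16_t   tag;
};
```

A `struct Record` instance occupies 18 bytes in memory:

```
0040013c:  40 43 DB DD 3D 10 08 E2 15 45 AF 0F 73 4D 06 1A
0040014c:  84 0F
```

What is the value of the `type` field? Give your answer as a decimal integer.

`type` follows `reserved` (2 B), `capacity` (2 B), so it starts at offset 2 + 2 = 4 and occupies 4 bytes.
Bytes at offsets 4..7: 3D 10 08 E2.
Big-endian: lowest address holds the most-significant byte.
The bytes are already most-significant first: 0x3D1008E2.
0x3D1008E2 = 1024461026.

1024461026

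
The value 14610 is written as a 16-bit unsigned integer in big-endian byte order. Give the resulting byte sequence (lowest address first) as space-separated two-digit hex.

39 12

14610 in hexadecimal, padded to 16 bits, is 0x3912.
Split into bytes (most-significant first): 39 12.
In big-endian order the high byte comes first in memory.
So the memory order matches the most-significant-first order: 39 12.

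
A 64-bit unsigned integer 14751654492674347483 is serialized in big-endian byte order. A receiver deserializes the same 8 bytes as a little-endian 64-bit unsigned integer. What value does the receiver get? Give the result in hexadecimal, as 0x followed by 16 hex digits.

14751654492674347483 in 64-bit hexadecimal is 0xCCB8679A7D2651DB.
Stored big-endian, the bytes at ascending addresses are CC B8 67 9A 7D 26 51 DB.
Read back as little-endian, the first byte is least significant, giving 0xDB51267D9A67B8CC.

0xDB51267D9A67B8CC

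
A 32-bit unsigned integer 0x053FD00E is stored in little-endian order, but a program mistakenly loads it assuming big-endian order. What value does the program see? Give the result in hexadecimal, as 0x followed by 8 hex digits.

0x0ED03F05

Stored little-endian, the bytes at ascending addresses are 0E D0 3F 05.
Read back as big-endian, the last byte is least significant, giving 0x0ED03F05.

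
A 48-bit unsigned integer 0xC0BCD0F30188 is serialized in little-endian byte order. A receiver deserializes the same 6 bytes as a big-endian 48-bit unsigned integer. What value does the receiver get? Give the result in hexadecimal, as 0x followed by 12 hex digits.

0x8801F3D0BCC0

Stored little-endian, the bytes at ascending addresses are 88 01 F3 D0 BC C0.
Read back as big-endian, the last byte is least significant, giving 0x8801F3D0BCC0.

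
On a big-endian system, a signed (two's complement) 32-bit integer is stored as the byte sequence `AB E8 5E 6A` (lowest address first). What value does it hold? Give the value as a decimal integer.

In big-endian order the high byte comes first in memory.
The bytes are already most-significant first: 0xABE85E6A.
Top bit is set, so as a signed 32-bit value this is 0xABE85E6A − 2^32 = -1410834838.

-1410834838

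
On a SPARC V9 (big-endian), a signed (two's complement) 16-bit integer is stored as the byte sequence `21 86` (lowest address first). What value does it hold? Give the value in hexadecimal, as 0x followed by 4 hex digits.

Big-endian stores the most-significant byte at the lowest address.
The bytes are already most-significant first: 0x2186.

0x2186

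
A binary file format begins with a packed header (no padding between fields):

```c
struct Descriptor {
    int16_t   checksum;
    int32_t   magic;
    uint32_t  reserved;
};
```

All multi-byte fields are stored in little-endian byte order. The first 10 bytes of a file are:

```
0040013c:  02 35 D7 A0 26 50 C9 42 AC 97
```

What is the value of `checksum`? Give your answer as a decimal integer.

13570

`checksum` is the first field, at byte offset 0, occupying 2 bytes.
Bytes at offsets 0..1: 02 35.
Little-endian stores the least-significant byte at the lowest address.
Reassemble most-significant byte first: 35 02 → 0x3502.
0x3502 = 13570.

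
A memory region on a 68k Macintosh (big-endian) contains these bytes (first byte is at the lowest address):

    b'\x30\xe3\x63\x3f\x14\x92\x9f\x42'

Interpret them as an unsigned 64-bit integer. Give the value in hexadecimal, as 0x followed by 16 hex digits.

Big-endian stores the most-significant byte at the lowest address.
The bytes are already most-significant first: 0x30E3633F14929F42.

0x30E3633F14929F42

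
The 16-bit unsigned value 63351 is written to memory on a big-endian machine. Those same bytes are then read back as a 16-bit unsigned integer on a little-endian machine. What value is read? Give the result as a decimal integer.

63351 in 16-bit hexadecimal is 0xF777.
Stored big-endian, the bytes at ascending addresses are F7 77.
Read back as little-endian, the first byte is least significant, giving 0x77F7.
0x77F7 = 30711.

30711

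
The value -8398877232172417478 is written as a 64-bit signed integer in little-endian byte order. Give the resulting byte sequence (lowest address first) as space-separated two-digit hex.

3A 3E 3F 10 A8 31 71 8B

Two's complement of -8398877232172417478 in 64 bits: 8398877232172417478 = 0x748ECE57EFC0C1C6; invert → 0x8B7131A8103F3E39; add 1 → 0x8B7131A8103F3E3A.
Split into bytes (most-significant first): 8B 71 31 A8 10 3F 3E 3A.
Little-endian: lowest address holds the least-significant byte.
So at ascending addresses the bytes are 3A 3E 3F 10 A8 31 71 8B.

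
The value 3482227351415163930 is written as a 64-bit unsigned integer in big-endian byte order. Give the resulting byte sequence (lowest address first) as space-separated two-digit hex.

30 53 5B 53 94 40 0C 1A

3482227351415163930 in hexadecimal, padded to 64 bits, is 0x30535B5394400C1A.
Split into bytes (most-significant first): 30 53 5B 53 94 40 0C 1A.
In big-endian order the high byte comes first in memory.
So the memory order matches the most-significant-first order: 30 53 5B 53 94 40 0C 1A.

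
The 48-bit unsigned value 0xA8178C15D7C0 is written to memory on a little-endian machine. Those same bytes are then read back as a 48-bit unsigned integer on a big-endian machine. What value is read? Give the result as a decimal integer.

212030012004264

Stored little-endian, the bytes at ascending addresses are C0 D7 15 8C 17 A8.
Read back as big-endian, the last byte is least significant, giving 0xC0D7158C17A8.
0xC0D7158C17A8 = 212030012004264.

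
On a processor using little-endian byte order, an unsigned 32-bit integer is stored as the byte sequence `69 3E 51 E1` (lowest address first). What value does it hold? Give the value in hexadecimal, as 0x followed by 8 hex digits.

0xE1513E69

In little-endian order the low byte comes first in memory.
Reassemble most-significant byte first: E1 51 3E 69 → 0xE1513E69.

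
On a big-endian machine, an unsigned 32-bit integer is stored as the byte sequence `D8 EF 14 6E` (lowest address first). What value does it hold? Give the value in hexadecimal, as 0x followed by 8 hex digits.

0xD8EF146E

Big-endian stores the most-significant byte at the lowest address.
The bytes are already most-significant first: 0xD8EF146E.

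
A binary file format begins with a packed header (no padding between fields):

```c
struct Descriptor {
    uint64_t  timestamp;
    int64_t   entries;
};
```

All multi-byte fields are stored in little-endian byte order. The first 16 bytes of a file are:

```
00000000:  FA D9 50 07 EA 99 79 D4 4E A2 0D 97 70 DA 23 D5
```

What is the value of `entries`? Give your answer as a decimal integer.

`entries` follows `timestamp` (8 bytes), so it starts at byte offset 8 and occupies 8 bytes.
Bytes at offsets 8..15: 4E A2 0D 97 70 DA 23 D5.
Little-endian stores the least-significant byte at the lowest address.
Reassemble most-significant byte first: D5 23 DA 70 97 0D A2 4E → 0xD523DA70970DA24E.
Top bit is set, so as a signed 64-bit value this is 0xD523DA70970DA24E − 2^64 = -3088384742340582834.

-3088384742340582834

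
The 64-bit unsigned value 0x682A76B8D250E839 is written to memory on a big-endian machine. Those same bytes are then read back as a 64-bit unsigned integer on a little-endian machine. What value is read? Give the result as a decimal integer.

4172673920726870632

Stored big-endian, the bytes at ascending addresses are 68 2A 76 B8 D2 50 E8 39.
Read back as little-endian, the first byte is least significant, giving 0x39E850D2B8762A68.
0x39E850D2B8762A68 = 4172673920726870632.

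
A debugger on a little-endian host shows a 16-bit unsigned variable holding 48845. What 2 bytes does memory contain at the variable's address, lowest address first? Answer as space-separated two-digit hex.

48845 in hexadecimal, padded to 16 bits, is 0xBECD.
Split into bytes (most-significant first): BE CD.
Little-endian stores the least-significant byte at the lowest address.
So at ascending addresses the bytes are CD BE.

CD BE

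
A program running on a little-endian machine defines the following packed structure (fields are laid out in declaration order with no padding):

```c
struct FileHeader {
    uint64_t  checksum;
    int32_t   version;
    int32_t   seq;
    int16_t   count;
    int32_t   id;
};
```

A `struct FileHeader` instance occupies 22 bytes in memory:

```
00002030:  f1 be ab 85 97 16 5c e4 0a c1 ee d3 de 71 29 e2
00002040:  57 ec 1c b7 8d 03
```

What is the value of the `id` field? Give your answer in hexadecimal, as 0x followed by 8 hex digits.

0x038DB71C

`id` follows `checksum` (8 B), `version` (4 B), `seq` (4 B), `count` (2 B), so it starts at offset 8 + 4 + 4 + 2 = 18 and occupies 4 bytes.
Bytes at offsets 18..21: 1C B7 8D 03.
Little-endian stores the least-significant byte at the lowest address.
Reassemble most-significant byte first: 03 8D B7 1C → 0x038DB71C.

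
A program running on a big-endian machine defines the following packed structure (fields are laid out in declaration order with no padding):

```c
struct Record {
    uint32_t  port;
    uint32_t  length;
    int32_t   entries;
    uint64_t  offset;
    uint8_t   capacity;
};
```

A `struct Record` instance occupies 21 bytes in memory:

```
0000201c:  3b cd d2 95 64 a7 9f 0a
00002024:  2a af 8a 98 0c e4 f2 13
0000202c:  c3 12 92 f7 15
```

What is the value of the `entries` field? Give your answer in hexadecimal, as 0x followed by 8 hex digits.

`entries` follows `port` (4 B), `length` (4 B), so it starts at offset 4 + 4 = 8 and occupies 4 bytes.
Bytes at offsets 8..11: 2A AF 8A 98.
Big-endian: lowest address holds the most-significant byte.
The bytes are already most-significant first: 0x2AAF8A98.

0x2AAF8A98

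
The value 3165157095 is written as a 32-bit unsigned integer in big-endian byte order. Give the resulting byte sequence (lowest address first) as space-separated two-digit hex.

BC A8 76 E7

3165157095 in hexadecimal, padded to 32 bits, is 0xBCA876E7.
Split into bytes (most-significant first): BC A8 76 E7.
Big-endian: lowest address holds the most-significant byte.
So the memory order matches the most-significant-first order: BC A8 76 E7.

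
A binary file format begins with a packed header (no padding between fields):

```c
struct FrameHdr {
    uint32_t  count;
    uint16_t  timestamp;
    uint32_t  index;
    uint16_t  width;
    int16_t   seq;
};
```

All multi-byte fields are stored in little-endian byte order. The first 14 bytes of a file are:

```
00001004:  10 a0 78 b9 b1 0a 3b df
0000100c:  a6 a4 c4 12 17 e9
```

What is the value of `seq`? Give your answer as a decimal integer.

-5865

`seq` follows `count` (4 B), `timestamp` (2 B), `index` (4 B), `width` (2 B), so it starts at offset 4 + 2 + 4 + 2 = 12 and occupies 2 bytes.
Bytes at offsets 12..13: 17 E9.
Little-endian stores the least-significant byte at the lowest address.
Reassemble most-significant byte first: E9 17 → 0xE917.
Top bit is set, so as a signed 16-bit value this is 0xE917 − 2^16 = -5865.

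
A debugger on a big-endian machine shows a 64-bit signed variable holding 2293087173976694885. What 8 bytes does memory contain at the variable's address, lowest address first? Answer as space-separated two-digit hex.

1F D2 AE A2 AB E2 A0 65

2293087173976694885 in hexadecimal, padded to 64 bits, is 0x1FD2AEA2ABE2A065.
Split into bytes (most-significant first): 1F D2 AE A2 AB E2 A0 65.
Big-endian: lowest address holds the most-significant byte.
So the memory order matches the most-significant-first order: 1F D2 AE A2 AB E2 A0 65.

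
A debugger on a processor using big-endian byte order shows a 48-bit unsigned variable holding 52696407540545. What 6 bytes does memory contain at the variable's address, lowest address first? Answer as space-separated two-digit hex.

2F ED 56 A7 03 41

52696407540545 in hexadecimal, padded to 48 bits, is 0x2FED56A70341.
Split into bytes (most-significant first): 2F ED 56 A7 03 41.
Big-endian: lowest address holds the most-significant byte.
So the memory order matches the most-significant-first order: 2F ED 56 A7 03 41.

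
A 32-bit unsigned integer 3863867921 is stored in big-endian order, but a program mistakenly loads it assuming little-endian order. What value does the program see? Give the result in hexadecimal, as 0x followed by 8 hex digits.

0x11F24DE6

3863867921 in 32-bit hexadecimal is 0xE64DF211.
Stored big-endian, the bytes at ascending addresses are E6 4D F2 11.
Read back as little-endian, the first byte is least significant, giving 0x11F24DE6.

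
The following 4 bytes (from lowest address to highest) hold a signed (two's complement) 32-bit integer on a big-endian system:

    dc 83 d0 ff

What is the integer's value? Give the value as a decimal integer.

-595341057

Big-endian: lowest address holds the most-significant byte.
The bytes are already most-significant first: 0xDC83D0FF.
Top bit is set, so as a signed 32-bit value this is 0xDC83D0FF − 2^32 = -595341057.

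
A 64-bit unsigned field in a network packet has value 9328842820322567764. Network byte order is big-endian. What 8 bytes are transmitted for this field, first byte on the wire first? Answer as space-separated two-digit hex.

9328842820322567764 in hexadecimal, padded to 64 bits, is 0x8176B51E66C7A654.
Split into bytes (most-significant first): 81 76 B5 1E 66 C7 A6 54.
In big-endian order the high byte comes first in memory.
So the memory order matches the most-significant-first order: 81 76 B5 1E 66 C7 A6 54.

81 76 B5 1E 66 C7 A6 54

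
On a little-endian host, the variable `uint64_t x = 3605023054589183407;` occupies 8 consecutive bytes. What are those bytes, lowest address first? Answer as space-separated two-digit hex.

AF C5 E1 2F 5E 9D 07 32

3605023054589183407 in hexadecimal, padded to 64 bits, is 0x32079D5E2FE1C5AF.
Split into bytes (most-significant first): 32 07 9D 5E 2F E1 C5 AF.
In little-endian order the low byte comes first in memory.
So at ascending addresses the bytes are AF C5 E1 2F 5E 9D 07 32.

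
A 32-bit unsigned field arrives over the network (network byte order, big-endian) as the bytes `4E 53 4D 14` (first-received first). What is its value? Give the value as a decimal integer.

In big-endian order the high byte comes first in memory.
The bytes are already most-significant first: 0x4E534D14.
0x4E534D14 = 1314082068.

1314082068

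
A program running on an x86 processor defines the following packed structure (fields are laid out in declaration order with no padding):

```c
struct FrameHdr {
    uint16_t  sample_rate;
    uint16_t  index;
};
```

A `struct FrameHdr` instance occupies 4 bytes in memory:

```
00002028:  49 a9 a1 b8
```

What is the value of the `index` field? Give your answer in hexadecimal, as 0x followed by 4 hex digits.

0xB8A1

`index` follows `sample_rate` (2 bytes), so it starts at byte offset 2 and occupies 2 bytes.
Bytes at offsets 2..3: A1 B8.
Little-endian: lowest address holds the least-significant byte.
Reassemble most-significant byte first: B8 A1 → 0xB8A1.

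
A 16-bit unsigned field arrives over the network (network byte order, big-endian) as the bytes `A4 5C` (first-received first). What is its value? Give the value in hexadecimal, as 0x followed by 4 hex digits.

0xA45C

Big-endian stores the most-significant byte at the lowest address.
The bytes are already most-significant first: 0xA45C.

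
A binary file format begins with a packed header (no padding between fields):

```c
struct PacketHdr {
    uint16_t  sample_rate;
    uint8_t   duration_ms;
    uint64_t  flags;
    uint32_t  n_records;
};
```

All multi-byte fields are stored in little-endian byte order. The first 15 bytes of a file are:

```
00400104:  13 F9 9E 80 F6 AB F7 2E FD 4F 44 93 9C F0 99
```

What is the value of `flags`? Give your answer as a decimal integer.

`flags` follows `sample_rate` (2 B), `duration_ms` (1 B), so it starts at offset 2 + 1 = 3 and occupies 8 bytes.
Bytes at offsets 3..10: 80 F6 AB F7 2E FD 4F 44.
In little-endian order the low byte comes first in memory.
Reassemble most-significant byte first: 44 4F FD 2E F7 AB F6 80 → 0x444FFD2EF7ABF680.
0x444FFD2EF7ABF680 = 4922431295904806528.

4922431295904806528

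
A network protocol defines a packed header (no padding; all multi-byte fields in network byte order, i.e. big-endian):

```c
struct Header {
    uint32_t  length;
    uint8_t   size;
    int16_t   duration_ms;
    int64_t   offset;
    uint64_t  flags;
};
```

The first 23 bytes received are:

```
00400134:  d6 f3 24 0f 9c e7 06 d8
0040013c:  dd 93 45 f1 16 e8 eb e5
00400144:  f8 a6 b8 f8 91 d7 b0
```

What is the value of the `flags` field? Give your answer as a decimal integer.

16571178142284240816

`flags` follows `length` (4 B), `size` (1 B), `duration_ms` (2 B), `offset` (8 B), so it starts at offset 4 + 1 + 2 + 8 = 15 and occupies 8 bytes.
Bytes at offsets 15..22: E5 F8 A6 B8 F8 91 D7 B0.
Big-endian: lowest address holds the most-significant byte.
The bytes are already most-significant first: 0xE5F8A6B8F891D7B0.
0xE5F8A6B8F891D7B0 = 16571178142284240816.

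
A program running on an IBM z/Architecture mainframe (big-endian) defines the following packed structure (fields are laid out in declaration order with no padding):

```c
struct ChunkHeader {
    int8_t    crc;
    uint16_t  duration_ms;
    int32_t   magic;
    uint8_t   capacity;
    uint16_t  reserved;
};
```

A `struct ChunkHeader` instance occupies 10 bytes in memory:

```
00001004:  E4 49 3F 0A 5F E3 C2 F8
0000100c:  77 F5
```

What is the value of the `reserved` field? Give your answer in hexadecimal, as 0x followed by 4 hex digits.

0x77F5

`reserved` follows `crc` (1 B), `duration_ms` (2 B), `magic` (4 B), `capacity` (1 B), so it starts at offset 1 + 2 + 4 + 1 = 8 and occupies 2 bytes.
Bytes at offsets 8..9: 77 F5.
In big-endian order the high byte comes first in memory.
The bytes are already most-significant first: 0x77F5.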